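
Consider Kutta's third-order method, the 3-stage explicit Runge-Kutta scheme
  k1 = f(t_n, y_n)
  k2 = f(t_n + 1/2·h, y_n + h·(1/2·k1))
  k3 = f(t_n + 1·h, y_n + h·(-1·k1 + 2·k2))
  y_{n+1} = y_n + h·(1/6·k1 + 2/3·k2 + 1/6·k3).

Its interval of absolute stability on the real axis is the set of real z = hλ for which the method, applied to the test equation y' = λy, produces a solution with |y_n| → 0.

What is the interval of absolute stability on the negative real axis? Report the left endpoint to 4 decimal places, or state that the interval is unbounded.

With y'=λy (z=hλ):
  order 3, 3-stage ⇒ R(z)=1+z+z^2/2+z^3/6
  (e.g. R(-0.73)=0.47161, |R|=0.47161)

Solve |R(x)|<1 on ℝ⁻.
x=-0.73: |R|=0.4716
|R(-2.53)|=1.0286 |R(-1.08)|=0.2932 |R(-0.92)|=0.3734
Bisect:
  x_lo=-3.2668 |R|=2.7414  x_hi=-0.2213 |R|=0.8014
  mid=-1.74404 |R|=0.10734 →hi
  mid=-2.50543 |R|=0.98802 →hi
  mid=-2.88613 |R|=1.72803 →lo
  mid=-2.69578 |R|=1.32730 →lo
  mid=-2.60061 |R|=1.15041 →lo
  mid=-2.55302 |R|=1.06745 →lo
  mid=-2.52922 |R|=1.02730 →lo
  mid=-2.51733 |R|=1.00755 →lo
  ...
  [-2.51287,-2.51268] ⇒ x*=-2.5127
Stable set (-2.5127, 0).

(-2.5127, 0).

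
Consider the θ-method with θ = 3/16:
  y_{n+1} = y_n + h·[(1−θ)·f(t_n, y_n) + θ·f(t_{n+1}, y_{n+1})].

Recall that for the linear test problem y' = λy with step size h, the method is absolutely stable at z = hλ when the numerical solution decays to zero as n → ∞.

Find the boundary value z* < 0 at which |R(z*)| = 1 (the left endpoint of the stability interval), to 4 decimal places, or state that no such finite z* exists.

Set f=λy, z=hλ:
  y_{n+1} = y_n + z·[13/16·y_n + 3/16·y_{n+1}] ⇒ (1 − 3/16z)y_{n+1} = (1 + 13/16z)y_n
  so R(z) = (1 + 13/16z)/(1 − 3/16z).

Need |R(x)|<1, x<0.
x=-1.31: |R|=0.0517
R=−1: 1+13/16x = −1+3/16x ⇒ -5/8x=2 ⇒ x=2/(-5/8)=-3.2000
Confirm numerically:
  x=-3.115: |R|=0.96646 <1
  x=-2.720: |R|=0.80132 <1
  x=-2.651: |R|=0.77080 <1
  x=-3.702: |R|=1.18520 >1
  x=-3.428: |R|=1.08674 >1
So |R|<1 on (-3.2000, 0).

left endpoint -3.2000.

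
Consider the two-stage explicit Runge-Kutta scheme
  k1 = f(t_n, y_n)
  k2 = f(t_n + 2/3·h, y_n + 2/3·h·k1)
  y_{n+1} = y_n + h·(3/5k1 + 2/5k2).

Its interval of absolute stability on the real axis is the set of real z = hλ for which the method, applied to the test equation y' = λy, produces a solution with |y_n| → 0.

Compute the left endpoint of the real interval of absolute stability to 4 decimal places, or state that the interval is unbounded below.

z* = -3.7500.

On y'=λy, z=hλ:
  k1=λy_n ⇒ h·k1=z·y_n;  k2=λ(1+2/3z)y_n ⇒ h·k2=z(1+2/3z)y_n
  y_{n+1}/y_n = 1 + 3/5z + 2/5z(1+2/3z) = 1 + z + 4/15z²
  ⇒ R(z) = 1 + z + 4/15z².

Boundary: |R(x)|=1, x<0.
x=-0.34: |R|=0.6908
R=1: x+4/15x²=0 ⇒ x=−15/4=-3.7500; min R=1−1/(4·4/15)=0.0625>−1
Confirm numerically:
  x=-3.239: |R|=0.55863 <1
  x=-2.983: |R|=0.38988 <1
  x=-1.785: |R|=0.06466 <1
  x=-4.163: |R|=1.45849 >1
  x=-3.805: |R|=1.05581 >1
So |R|<1 on (-3.7500, 0).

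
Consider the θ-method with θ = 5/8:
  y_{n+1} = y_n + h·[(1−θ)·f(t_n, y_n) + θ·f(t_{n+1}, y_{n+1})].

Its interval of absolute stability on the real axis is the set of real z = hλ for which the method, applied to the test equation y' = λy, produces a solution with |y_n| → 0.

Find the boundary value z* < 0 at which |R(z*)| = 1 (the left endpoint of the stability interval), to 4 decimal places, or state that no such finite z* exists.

interval (−∞, 0).

With y'=λy (z=hλ):
  y_{n+1} = y_n + z·[3/8·y_n + 5/8·y_{n+1}] ⇒ (1 − 5/8z)y_{n+1} = (1 + 3/8z)y_n
  so R(z) = (1 + 3/8z)/(1 − 5/8z).

Find x<0 with |R(x)|<1.
x=-1.39: |R|=0.2562
x=-2: |R|=0.1111
x=-10: |R|=0.3793
x=-100: |R|=0.5748
θ=5/8≥1/2 ⇒ |1+3/8x|<|1−5/8x| ∀x<0 ⇒ interval (−∞,0).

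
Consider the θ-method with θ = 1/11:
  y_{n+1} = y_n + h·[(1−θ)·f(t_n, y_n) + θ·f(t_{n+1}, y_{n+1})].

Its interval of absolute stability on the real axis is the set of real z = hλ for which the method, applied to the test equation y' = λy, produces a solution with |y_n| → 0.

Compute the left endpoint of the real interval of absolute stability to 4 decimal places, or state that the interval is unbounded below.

z* = -2.4444.

Set f=λy, z=hλ:
  y_{n+1} = y_n + z·[10/11·y_n + 1/11·y_{n+1}] ⇒ (1 − 1/11z)y_{n+1} = (1 + 10/11z)y_n
  so R(z) = (1 + 10/11z)/(1 − 1/11z).

Find x<0 with |R(x)|<1.
x=-0.48: |R|=0.5401
R=−1: 1+10/11x = −1+1/11x ⇒ -9/11x=2 ⇒ x=2/(-9/11)=-2.4444
Confirm numerically:
  x=-2.072: |R|=0.74357 <1
  x=-1.867: |R|=0.59610 <1
  x=-1.727: |R|=0.49265 <1
  x=-3.033: |R|=1.37747 >1
  x=-2.883: |R|=1.28430 >1
Stable set (-2.4444, 0).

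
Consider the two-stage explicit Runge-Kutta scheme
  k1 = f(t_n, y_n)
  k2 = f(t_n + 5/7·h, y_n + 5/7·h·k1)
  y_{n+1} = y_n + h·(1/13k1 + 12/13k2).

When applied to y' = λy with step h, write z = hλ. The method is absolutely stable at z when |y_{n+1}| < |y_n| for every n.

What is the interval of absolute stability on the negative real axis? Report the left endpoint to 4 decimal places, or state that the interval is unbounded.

On y'=λy, z=hλ:
  k1=λy_n ⇒ h·k1=z·y_n;  k2=λ(1+5/7z)y_n ⇒ h·k2=z(1+5/7z)y_n
  y_{n+1}/y_n = 1 + 1/13z + 12/13z(1+5/7z) = 1 + z + 60/91z²
  R(z) = 1 + z + 60/91z².

Solve |R(x)|<1 on ℝ⁻.
x=-0.6: |R|=0.6374
R=1: x+60/91x²=0 ⇒ x=−91/60=-1.5167; min R=1−1/(4·60/91)=0.6208>−1
Confirm numerically:
  x=-1.468: |R|=0.95289 <1
  x=-1.099: |R|=0.69735 <1
  x=-0.974: |R|=0.65150 <1
  x=-1.828: |R|=1.37524 >1
  x=-1.588: |R|=1.07469 >1
Interval (-1.5167, 0).

(-1.5167, 0).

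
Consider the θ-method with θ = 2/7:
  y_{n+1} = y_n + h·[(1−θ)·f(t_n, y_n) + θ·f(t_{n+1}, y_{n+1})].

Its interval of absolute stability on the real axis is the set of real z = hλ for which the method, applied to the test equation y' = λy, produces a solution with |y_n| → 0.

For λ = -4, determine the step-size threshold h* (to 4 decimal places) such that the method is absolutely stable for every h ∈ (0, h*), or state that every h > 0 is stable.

(-4.6667,0); λ=-4 ⇒ h* = (14/3)/4 = 1.1667.

With y'=λy (z=hλ):
  y_{n+1} = y_n + z·[5/7·y_n + 2/7·y_{n+1}] ⇒ (1 − 2/7z)y_{n+1} = (1 + 5/7z)y_n
  R(z) = (1 + 5/7z)/(1 − 2/7z).

Boundary: |R(x)|=1, x<0.
x=-1.72: |R|=0.1533
R=−1: 1+5/7x = −1+2/7x ⇒ -3/7x=2 ⇒ x=2/(-3/7)=-4.6667
Confirm numerically:
  x=-3.984: |R|=0.86317 <1
  x=-2.519: |R|=0.46478 <1
  x=-2.320: |R|=0.39519 <1
  x=-5.057: |R|=1.06842 >1
  x=-5.049: |R|=1.06708 >1
Stable set (-4.6667, 0).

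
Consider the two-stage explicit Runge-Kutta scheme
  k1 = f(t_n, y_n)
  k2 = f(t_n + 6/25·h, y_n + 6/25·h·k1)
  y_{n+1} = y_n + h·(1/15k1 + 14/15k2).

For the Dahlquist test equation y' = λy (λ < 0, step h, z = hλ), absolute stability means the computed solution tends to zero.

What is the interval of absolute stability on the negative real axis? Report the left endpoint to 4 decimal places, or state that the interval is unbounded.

Test eqn y'=λy, z=hλ:
  k1=λy_n ⇒ h·k1=z·y_n;  k2=λ(1+6/25z)y_n ⇒ h·k2=z(1+6/25z)y_n
  y_{n+1}/y_n = 1 + 1/15z + 14/15z(1+6/25z) = 1 + z + 28/125z²
  Hence R(z) = 1 + z + 28/125z².

Need |R(x)|<1, x<0.
x=-1.13: |R|=0.1560
R=1: x+28/125x²=0 ⇒ x=−125/28=-4.4643; min R=1−1/(4·28/125)=-0.1161>−1
Confirm numerically:
  x=-3.935: |R|=0.53347 <1
  x=-3.915: |R|=0.51830 <1
  x=-3.246: |R|=0.11418 <1
  x=-2.901: |R|=0.01586 <1
  x=-4.940: |R|=1.52641 >1
  x=-4.494: |R|=1.02991 >1
Interval (-4.4643, 0).

(-4.4643, 0).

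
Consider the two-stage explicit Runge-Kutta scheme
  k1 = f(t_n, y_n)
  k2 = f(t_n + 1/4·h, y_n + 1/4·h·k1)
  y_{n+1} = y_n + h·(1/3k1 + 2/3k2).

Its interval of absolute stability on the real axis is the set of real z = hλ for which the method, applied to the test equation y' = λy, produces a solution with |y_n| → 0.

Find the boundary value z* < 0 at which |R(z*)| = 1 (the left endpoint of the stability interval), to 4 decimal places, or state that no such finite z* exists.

left endpoint -6.0000.

Set f=λy, z=hλ:
  k1=λy_n ⇒ h·k1=z·y_n;  k2=λ(1+1/4z)y_n ⇒ h·k2=z(1+1/4z)y_n
  y_{n+1}/y_n = 1 + 1/3z + 2/3z(1+1/4z) = 1 + z + 1/6z²
  ⇒ R(z) = 1 + z + 1/6z².

Find x<0 with |R(x)|<1.
x=-1.21: |R|=0.0340
R=1: x+1/6x²=0 ⇒ x=−6=-6.0000; min R=1−1/(4·1/6)=-0.5000>−1
Confirm numerically:
  x=-5.486: |R|=0.53003 <1
  x=-4.972: |R|=0.14813 <1
  x=-4.148: |R|=0.28035 <1
  x=-3.997: |R|=0.33433 <1
  x=-6.324: |R|=1.34150 >1
  x=-6.148: |R|=1.15165 >1
  x=-6.129: |R|=1.13177 >1
Stable set (-6.0000, 0).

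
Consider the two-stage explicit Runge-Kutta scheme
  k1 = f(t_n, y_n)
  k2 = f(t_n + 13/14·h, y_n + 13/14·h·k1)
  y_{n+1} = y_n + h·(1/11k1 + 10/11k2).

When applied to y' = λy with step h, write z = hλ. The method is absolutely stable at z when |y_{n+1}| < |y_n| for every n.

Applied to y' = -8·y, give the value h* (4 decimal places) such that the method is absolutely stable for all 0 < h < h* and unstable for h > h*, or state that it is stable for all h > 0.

Set f=λy, z=hλ:
  k1=λy_n ⇒ h·k1=z·y_n;  k2=λ(1+13/14z)y_n ⇒ h·k2=z(1+13/14z)y_n
  y_{n+1}/y_n = 1 + 1/11z + 10/11z(1+13/14z) = 1 + z + 65/77z²
  so R(z) = 1 + z + 65/77z².

Boundary: |R(x)|=1, x<0.
x=-1.02: |R|=0.8583
R=1: x+65/77x²=0 ⇒ x=−77/65=-1.1846; min R=1−1/(4·65/77)=0.7038>−1
Confirm numerically:
  x=-1.041: |R|=0.87380 <1
  x=-0.940: |R|=0.80590 <1
  x=-0.804: |R|=0.74168 <1
  x=-0.698: |R|=0.71328 <1
  x=-1.430: |R|=1.29621 >1
  x=-1.421: |R|=1.28355 >1
  x=-1.263: |R|=1.08357 >1
So |R|<1 on (-1.1846, 0).

(-1.1846,0); λ=-8 ⇒ h* = (77/65)/8 = 0.1481.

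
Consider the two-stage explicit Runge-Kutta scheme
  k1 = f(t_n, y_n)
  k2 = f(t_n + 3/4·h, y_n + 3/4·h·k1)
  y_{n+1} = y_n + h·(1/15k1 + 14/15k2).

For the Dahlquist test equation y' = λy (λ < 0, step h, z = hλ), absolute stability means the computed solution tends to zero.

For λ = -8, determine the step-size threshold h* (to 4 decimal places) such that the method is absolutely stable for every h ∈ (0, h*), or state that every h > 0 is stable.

(-1.4286,0); λ=-8 ⇒ h* = (10/7)/8 = 0.1786.

Test eqn y'=λy, z=hλ:
  k1=λy_n ⇒ h·k1=z·y_n;  k2=λ(1+3/4z)y_n ⇒ h·k2=z(1+3/4z)y_n
  y_{n+1}/y_n = 1 + 1/15z + 14/15z(1+3/4z) = 1 + z + 7/10z²
  ⇒ R(z) = 1 + z + 7/10z².

Solve |R(x)|<1 on ℝ⁻.
x=-1.65: |R|=1.2557
R=1: x+7/10x²=0 ⇒ x=−10/7=-1.4286; min R=1−1/(4·7/10)=0.6429>−1
Confirm numerically:
  x=-1.362: |R|=0.93653 <1
  x=-1.279: |R|=0.86609 <1
  x=-1.229: |R|=0.82831 <1
  x=-0.883: |R|=0.66278 <1
  x=-1.627: |R|=1.22599 >1
  x=-1.506: |R|=1.08163 >1
Interval (-1.4286, 0).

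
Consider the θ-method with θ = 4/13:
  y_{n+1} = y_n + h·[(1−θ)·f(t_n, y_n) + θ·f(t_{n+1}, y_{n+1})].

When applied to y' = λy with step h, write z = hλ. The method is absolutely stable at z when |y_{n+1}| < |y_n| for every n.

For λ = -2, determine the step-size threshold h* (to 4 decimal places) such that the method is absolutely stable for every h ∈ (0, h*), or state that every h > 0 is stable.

Test eqn y'=λy, z=hλ:
  y_{n+1} = y_n + z·[9/13·y_n + 4/13·y_{n+1}] ⇒ (1 − 4/13z)y_{n+1} = (1 + 9/13z)y_n
  ⇒ R(z) = (1 + 9/13z)/(1 − 4/13z).

Find x<0 with |R(x)|<1.
x=-0.45: |R|=0.6047
R=−1: 1+9/13x = −1+4/13x ⇒ -5/13x=2 ⇒ x=2/(-5/13)=-5.2000
Confirm numerically:
  x=-3.531: |R|=0.69234 <1
  x=-2.647: |R|=0.45884 <1
  x=-2.503: |R|=0.41400 <1
  x=-2.467: |R|=0.40244 <1
  x=-5.700: |R|=1.06983 >1
  x=-5.429: |R|=1.03298 >1
Stable set (-5.2000, 0).

(-5.2000,0); λ=-2 ⇒ h* = (26/5)/2 = 2.6000.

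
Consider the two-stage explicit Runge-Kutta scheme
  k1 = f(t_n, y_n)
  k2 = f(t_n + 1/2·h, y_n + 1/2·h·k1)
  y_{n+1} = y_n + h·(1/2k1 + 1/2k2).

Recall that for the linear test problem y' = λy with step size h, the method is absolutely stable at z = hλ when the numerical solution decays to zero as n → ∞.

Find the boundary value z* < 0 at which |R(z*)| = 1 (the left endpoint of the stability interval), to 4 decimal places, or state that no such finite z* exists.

With y'=λy (z=hλ):
  k1=λy_n ⇒ h·k1=z·y_n;  k2=λ(1+1/2z)y_n ⇒ h·k2=z(1+1/2z)y_n
  y_{n+1}/y_n = 1 + 1/2z + 1/2z(1+1/2z) = 1 + z + 1/4z²
  ⇒ R(z) = 1 + z + 1/4z².

Need |R(x)|<1, x<0.
x=-1.45: |R|=0.0756
R=1: x+1/4x²=0 ⇒ x=−4=-4.0000; min R=1−1/(4·1/4)=0.0000>−1
Confirm numerically:
  x=-3.735: |R|=0.75256 <1
  x=-3.407: |R|=0.49491 <1
  x=-2.899: |R|=0.20205 <1
  x=-1.673: |R|=0.02673 <1
  x=-4.182: |R|=1.19028 >1
  x=-4.051: |R|=1.05165 >1
  x=-4.021: |R|=1.02111 >1
Interval (-4.0000, 0).

z* = -4.0000.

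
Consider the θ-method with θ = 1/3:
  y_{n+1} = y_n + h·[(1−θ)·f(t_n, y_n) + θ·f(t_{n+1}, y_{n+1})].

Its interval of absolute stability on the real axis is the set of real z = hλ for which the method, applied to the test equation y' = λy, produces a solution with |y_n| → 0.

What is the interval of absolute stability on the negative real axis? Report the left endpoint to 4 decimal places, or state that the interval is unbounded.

Test eqn y'=λy, z=hλ:
  y_{n+1} = y_n + z·[2/3·y_n + 1/3·y_{n+1}] ⇒ (1 − 1/3z)y_{n+1} = (1 + 2/3z)y_n
  so R(z) = (1 + 2/3z)/(1 − 1/3z).

Find x<0 with |R(x)|<1.
x=-0.92: |R|=0.2959
R=−1: 1+2/3x = −1+1/3x ⇒ -1/3x=2 ⇒ x=2/(-1/3)=-6.0000
Confirm numerically:
  x=-5.763: |R|=0.97295 <1
  x=-4.624: |R|=0.81952 <1
  x=-3.213: |R|=0.55142 <1
  x=-6.564: |R|=1.05897 >1
  x=-6.358: |R|=1.03826 >1
  x=-6.337: |R|=1.03609 >1
Interval (-6.0000, 0).

(-6.0000, 0).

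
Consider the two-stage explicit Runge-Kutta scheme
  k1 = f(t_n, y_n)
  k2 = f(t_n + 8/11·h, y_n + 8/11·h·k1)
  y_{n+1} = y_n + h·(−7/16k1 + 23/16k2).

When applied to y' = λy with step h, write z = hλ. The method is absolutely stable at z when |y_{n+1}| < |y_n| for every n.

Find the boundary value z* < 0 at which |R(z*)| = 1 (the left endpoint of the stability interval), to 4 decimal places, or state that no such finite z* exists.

z* = -0.9565.

With y'=λy (z=hλ):
  k1=λy_n ⇒ h·k1=z·y_n;  k2=λ(1+8/11z)y_n ⇒ h·k2=z(1+8/11z)y_n
  y_{n+1}/y_n = 1 − 7/16z + 23/16z(1+8/11z) = 1 + z + 23/22z²
  ⇒ R(z) = 1 + z + 23/22z².

Boundary: |R(x)|=1, x<0.
x=-1.2: |R|=1.3055
R=1: x+23/22x²=0 ⇒ x=−22/23=-0.9565; min R=1−1/(4·23/22)=0.7609>−1
Confirm numerically:
  x=-0.840: |R|=0.89767 <1
  x=-0.656: |R|=0.79390 <1
  x=-0.493: |R|=0.76110 <1
  x=-1.540: |R|=1.93940 >1
  x=-1.358: |R|=1.56999 >1
  x=-1.281: |R|=1.43455 >1
Interval (-0.9565, 0).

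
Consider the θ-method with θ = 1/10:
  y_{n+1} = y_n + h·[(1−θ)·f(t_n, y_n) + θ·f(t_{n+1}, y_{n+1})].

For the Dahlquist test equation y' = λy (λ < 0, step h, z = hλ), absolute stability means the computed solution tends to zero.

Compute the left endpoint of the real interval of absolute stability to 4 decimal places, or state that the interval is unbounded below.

left endpoint -2.5000.

Set f=λy, z=hλ:
  y_{n+1} = y_n + z·[9/10·y_n + 1/10·y_{n+1}] ⇒ (1 − 1/10z)y_{n+1} = (1 + 9/10z)y_n
  ⇒ R(z) = (1 + 9/10z)/(1 − 1/10z).

Boundary: |R(x)|=1, x<0.
x=-0.95: |R|=0.1324
R=−1: 1+9/10x = −1+1/10x ⇒ -4/5x=2 ⇒ x=2/(-4/5)=-2.5000
Confirm numerically:
  x=-1.673: |R|=0.43322 <1
  x=-1.204: |R|=0.07462 <1
  x=-1.043: |R|=0.05551 <1
  x=-3.020: |R|=1.31951 >1
  x=-2.853: |R|=1.21972 >1
Stable set (-2.5000, 0).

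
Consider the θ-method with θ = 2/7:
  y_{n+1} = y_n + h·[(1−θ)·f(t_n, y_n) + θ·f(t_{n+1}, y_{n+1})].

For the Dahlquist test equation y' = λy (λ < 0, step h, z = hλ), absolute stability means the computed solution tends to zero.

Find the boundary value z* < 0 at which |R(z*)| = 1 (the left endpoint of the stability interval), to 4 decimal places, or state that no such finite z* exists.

left endpoint -4.6667.

With y'=λy (z=hλ):
  y_{n+1} = y_n + z·[5/7·y_n + 2/7·y_{n+1}] ⇒ (1 − 2/7z)y_{n+1} = (1 + 5/7z)y_n
  ⇒ R(z) = (1 + 5/7z)/(1 − 2/7z).

Need |R(x)|<1, x<0.
x=-1.43: |R|=0.0152
R=−1: 1+5/7x = −1+2/7x ⇒ -3/7x=2 ⇒ x=2/(-3/7)=-4.6667
Confirm numerically:
  x=-4.120: |R|=0.89239 <1
  x=-2.672: |R|=0.51523 <1
  x=-2.608: |R|=0.49443 <1
  x=-5.196: |R|=1.09131 >1
  x=-4.942: |R|=1.04892 >1
  x=-4.786: |R|=1.02160 >1
Interval (-4.6667, 0).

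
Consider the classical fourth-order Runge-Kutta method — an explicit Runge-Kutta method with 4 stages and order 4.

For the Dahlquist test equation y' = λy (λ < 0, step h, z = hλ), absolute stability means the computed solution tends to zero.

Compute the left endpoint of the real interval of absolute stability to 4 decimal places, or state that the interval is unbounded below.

left endpoint -2.7853.

Set f=λy, z=hλ:
  order 4, 4-stage ⇒ R(z)=1+z+z^2/2+z^3/6+z^4/24
  (e.g. R(-1.56)=0.27083, |R|=0.27083)

Find x<0 with |R(x)|<1.
x=-1.56: |R|=0.2708
|R(-2.98)|=1.3355 |R(-1.59)|=0.2704 |R(-0.58)|=0.5604
Bisect:
  x_lo=-3.1945 |R|=1.8138  x_hi=-0.2667 |R|=0.7659
  mid=-1.73060 |R|=0.27678 →hi
  mid=-2.46255 |R|=0.61290 →hi
  mid=-2.82853 |R|=1.06717 →lo
  mid=-2.64554 |R|=0.80895 →hi
  mid=-2.73703 |R|=0.92965 →hi
  mid=-2.78278 |R|=0.99622 →hi
  mid=-2.80565 |R|=1.03113 →lo
  mid=-2.79422 |R|=1.01354 →lo
  mid=-2.78850 |R|=1.00484 →lo
  mid=-2.78564 |R|=1.00052 →lo
  ...
  [-2.78546,-2.78528] ⇒ x*=-2.7853
Stable set (-2.7853, 0).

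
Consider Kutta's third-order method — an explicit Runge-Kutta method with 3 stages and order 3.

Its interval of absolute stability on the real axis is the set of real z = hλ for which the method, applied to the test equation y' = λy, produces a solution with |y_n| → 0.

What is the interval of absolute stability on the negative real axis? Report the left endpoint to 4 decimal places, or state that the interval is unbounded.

(-2.5127, 0).

With y'=λy (z=hλ):
  order 3, 3-stage ⇒ R(z)=1+z+z^2/2+z^3/6
  (e.g. R(-0.44)=0.64260, |R|=0.64260)

Need |R(x)|<1, x<0.
x=-0.44: |R|=0.6426
|R(-1.97)|=0.3038 |R(-1.74)|=0.1042 |R(-1.49)|=0.0687
Bisect:
  x_lo=-2.9585 |R|=1.8980  x_hi=-0.0980 |R|=0.9067
  mid=-1.52824 |R|=0.04464 →hi
  mid=-2.24338 |R|=0.60873 →hi
  mid=-2.60094 |R|=1.15101 →lo
  mid=-2.42216 |R|=0.85714 →hi
  mid=-2.51155 |R|=0.99804 →hi
  mid=-2.55625 |R|=1.07297 →lo
  mid=-2.53390 |R|=1.03512 →lo
  mid=-2.52273 |R|=1.01649 →lo
  ...
  [-2.51277,-2.51260] ⇒ x*=-2.5127
So |R|<1 on (-2.5127, 0).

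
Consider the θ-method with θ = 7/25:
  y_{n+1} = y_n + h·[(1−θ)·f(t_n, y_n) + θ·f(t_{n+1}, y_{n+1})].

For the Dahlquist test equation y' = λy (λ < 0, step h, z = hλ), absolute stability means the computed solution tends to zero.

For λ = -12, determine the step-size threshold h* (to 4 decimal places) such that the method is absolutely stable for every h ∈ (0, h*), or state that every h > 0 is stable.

(-4.5455,0); λ=-12 ⇒ h* = (50/11)/12 = 0.3788.

On y'=λy, z=hλ:
  y_{n+1} = y_n + z·[18/25·y_n + 7/25·y_{n+1}] ⇒ (1 − 7/25z)y_{n+1} = (1 + 18/25z)y_n
  so R(z) = (1 + 18/25z)/(1 − 7/25z).

Need |R(x)|<1, x<0.
x=-0.82: |R|=0.3331
R=−1: 1+18/25x = −1+7/25x ⇒ -11/25x=2 ⇒ x=2/(-11/25)=-4.5455
Confirm numerically:
  x=-3.820: |R|=0.84577 <1
  x=-3.713: |R|=0.82042 <1
  x=-3.642: |R|=0.80318 <1
  x=-1.842: |R|=0.21523 <1
  x=-4.848: |R|=1.05647 >1
  x=-4.649: |R|=1.01979 >1
  x=-4.622: |R|=1.01468 >1
Interval (-4.5455, 0).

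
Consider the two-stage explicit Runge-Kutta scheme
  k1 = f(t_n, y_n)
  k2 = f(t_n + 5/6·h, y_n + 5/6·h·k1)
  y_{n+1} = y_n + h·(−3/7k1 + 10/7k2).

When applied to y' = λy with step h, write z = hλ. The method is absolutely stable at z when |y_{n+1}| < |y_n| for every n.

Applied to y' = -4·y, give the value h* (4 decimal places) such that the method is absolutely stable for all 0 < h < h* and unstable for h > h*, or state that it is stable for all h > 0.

With y'=λy (z=hλ):
  k1=λy_n ⇒ h·k1=z·y_n;  k2=λ(1+5/6z)y_n ⇒ h·k2=z(1+5/6z)y_n
  y_{n+1}/y_n = 1 − 3/7z + 10/7z(1+5/6z) = 1 + z + 25/21z²
  R(z) = 1 + z + 25/21z².

Need |R(x)|<1, x<0.
x=-0.32: |R|=0.8019
R=1: x+25/21x²=0 ⇒ x=−21/25=-0.8400; min R=1−1/(4·25/21)=0.7900>−1
Confirm numerically:
  x=-0.652: |R|=0.85408 <1
  x=-0.607: |R|=0.83163 <1
  x=-0.429: |R|=0.79010 <1
  x=-1.386: |R|=1.90090 >1
  x=-1.131: |R|=1.39181 >1
So |R|<1 on (-0.8400, 0).

(-0.8400,0); λ=-4 ⇒ h* = (21/25)/4 = 0.2100.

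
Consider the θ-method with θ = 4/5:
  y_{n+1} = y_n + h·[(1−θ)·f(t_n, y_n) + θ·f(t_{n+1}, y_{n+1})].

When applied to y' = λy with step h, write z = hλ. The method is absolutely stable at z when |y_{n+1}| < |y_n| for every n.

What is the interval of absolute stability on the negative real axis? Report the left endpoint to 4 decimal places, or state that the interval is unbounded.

unbounded; (−∞, 0).

On y'=λy, z=hλ:
  y_{n+1} = y_n + z·[1/5·y_n + 4/5·y_{n+1}] ⇒ (1 − 4/5z)y_{n+1} = (1 + 1/5z)y_n
  Hence R(z) = (1 + 1/5z)/(1 − 4/5z).

Boundary: |R(x)|=1, x<0.
x=-1.57: |R|=0.3041
x=-2: |R|=0.2308
x=-10: |R|=0.1111
x=-100: |R|=0.2346
θ=4/5≥1/2 ⇒ |1+1/5x|<|1−4/5x| ∀x<0 ⇒ interval (−∞,0).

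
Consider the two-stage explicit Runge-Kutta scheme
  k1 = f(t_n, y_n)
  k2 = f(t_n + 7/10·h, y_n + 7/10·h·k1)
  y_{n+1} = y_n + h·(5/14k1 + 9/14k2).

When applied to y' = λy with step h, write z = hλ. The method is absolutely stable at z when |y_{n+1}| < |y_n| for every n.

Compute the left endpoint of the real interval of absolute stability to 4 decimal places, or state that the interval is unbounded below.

Test eqn y'=λy, z=hλ:
  k1=λy_n ⇒ h·k1=z·y_n;  k2=λ(1+7/10z)y_n ⇒ h·k2=z(1+7/10z)y_n
  y_{n+1}/y_n = 1 + 5/14z + 9/14z(1+7/10z) = 1 + z + 9/20z²
  so R(z) = 1 + z + 9/20z².

Solve |R(x)|<1 on ℝ⁻.
x=-0.41: |R|=0.6656
R=1: x+9/20x²=0 ⇒ x=−20/9=-2.2222; min R=1−1/(4·9/20)=0.4444>−1
Confirm numerically:
  x=-1.741: |R|=0.62299 <1
  x=-1.709: |R|=0.60531 <1
  x=-1.159: |R|=0.44548 <1
  x=-1.005: |R|=0.44951 <1
  x=-2.584: |R|=1.42068 >1
  x=-2.540: |R|=1.36322 >1
Interval (-2.2222, 0).

z* = -2.2222.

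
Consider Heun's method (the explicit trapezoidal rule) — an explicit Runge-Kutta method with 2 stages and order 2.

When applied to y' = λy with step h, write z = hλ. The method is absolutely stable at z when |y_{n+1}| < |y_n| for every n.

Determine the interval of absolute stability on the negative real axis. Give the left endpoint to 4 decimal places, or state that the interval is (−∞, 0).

(-2.0000, 0).

On y'=λy, z=hλ:
  order 2, 2-stage ⇒ R(z)=1+z+z^2/2
  (e.g. R(-0.63)=0.56845, |R|=0.56845)

Find x<0 with |R(x)|<1.
x=-0.63: |R|=0.5684
|R(-1.75)|=0.7812 |R(-1.69)|=0.7380 |R(-0.67)|=0.5544
Bisect:
  x_lo=-2.6716 |R|=1.8971  x_hi=-0.1822 |R|=0.8344
  mid=-1.42691 |R|=0.59113 →hi
  mid=-2.04926 |R|=1.05047 →lo
  mid=-1.73809 |R|=0.77239 →hi
  mid=-1.89367 |R|=0.89932 →hi
  mid=-1.97146 |R|=0.97187 →hi
  mid=-2.01036 |R|=1.01041 →lo
  mid=-1.99091 |R|=0.99095 →hi
  ...
  [-2.00003,-1.99988] ⇒ x*=-2.0000
So |R|<1 on (-2.0000, 0).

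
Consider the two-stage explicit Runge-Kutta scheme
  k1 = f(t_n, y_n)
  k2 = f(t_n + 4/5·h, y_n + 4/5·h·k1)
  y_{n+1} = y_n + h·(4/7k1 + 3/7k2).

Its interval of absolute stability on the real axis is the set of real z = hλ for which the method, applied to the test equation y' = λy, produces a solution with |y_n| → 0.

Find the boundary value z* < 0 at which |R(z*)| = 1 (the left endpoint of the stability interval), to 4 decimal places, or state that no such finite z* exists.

Test eqn y'=λy, z=hλ:
  k1=λy_n ⇒ h·k1=z·y_n;  k2=λ(1+4/5z)y_n ⇒ h·k2=z(1+4/5z)y_n
  y_{n+1}/y_n = 1 + 4/7z + 3/7z(1+4/5z) = 1 + z + 12/35z²
  R(z) = 1 + z + 12/35z².

Need |R(x)|<1, x<0.
x=-0.87: |R|=0.3895
R=1: x+12/35x²=0 ⇒ x=−35/12=-2.9167; min R=1−1/(4·12/35)=0.2708>−1
Confirm numerically:
  x=-2.670: |R|=0.77419 <1
  x=-2.158: |R|=0.43867 <1
  x=-1.940: |R|=0.35038 <1
  x=-3.071: |R|=1.16250 >1
  x=-2.948: |R|=1.03167 >1
Interval (-2.9167, 0).

z* = -2.9167.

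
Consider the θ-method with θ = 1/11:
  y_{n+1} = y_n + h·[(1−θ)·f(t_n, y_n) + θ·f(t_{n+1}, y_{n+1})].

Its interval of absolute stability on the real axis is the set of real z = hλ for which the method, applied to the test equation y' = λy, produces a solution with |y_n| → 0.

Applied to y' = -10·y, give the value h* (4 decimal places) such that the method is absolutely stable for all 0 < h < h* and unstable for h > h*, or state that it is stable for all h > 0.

Set f=λy, z=hλ:
  y_{n+1} = y_n + z·[10/11·y_n + 1/11·y_{n+1}] ⇒ (1 − 1/11z)y_{n+1} = (1 + 10/11z)y_n
  so R(z) = (1 + 10/11z)/(1 − 1/11z).

Need |R(x)|<1, x<0.
x=-1.22: |R|=0.0982
R=−1: 1+10/11x = −1+1/11x ⇒ -9/11x=2 ⇒ x=2/(-9/11)=-2.4444
Confirm numerically:
  x=-2.132: |R|=0.78587 <1
  x=-1.771: |R|=0.52541 <1
  x=-1.166: |R|=0.05425 <1
  x=-2.657: |R|=1.14007 >1
  x=-2.499: |R|=1.03637 >1
So |R|<1 on (-2.4444, 0).

(-2.4444,0); λ=-10 ⇒ h* = (22/9)/10 = 0.2444.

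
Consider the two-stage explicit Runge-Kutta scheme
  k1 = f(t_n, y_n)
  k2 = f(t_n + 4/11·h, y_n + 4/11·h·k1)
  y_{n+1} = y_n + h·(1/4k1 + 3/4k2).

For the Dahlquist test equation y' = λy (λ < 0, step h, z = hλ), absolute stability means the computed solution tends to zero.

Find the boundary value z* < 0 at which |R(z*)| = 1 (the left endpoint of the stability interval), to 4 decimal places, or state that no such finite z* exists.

Set f=λy, z=hλ:
  k1=λy_n ⇒ h·k1=z·y_n;  k2=λ(1+4/11z)y_n ⇒ h·k2=z(1+4/11z)y_n
  y_{n+1}/y_n = 1 + 1/4z + 3/4z(1+4/11z) = 1 + z + 3/11z²
  ⇒ R(z) = 1 + z + 3/11z².

Boundary: |R(x)|=1, x<0.
x=-1.38: |R|=0.1394
R=1: x+3/11x²=0 ⇒ x=−11/3=-3.6667; min R=1−1/(4·3/11)=0.0833>−1
Confirm numerically:
  x=-3.485: |R|=0.82733 <1
  x=-2.938: |R|=0.41614 <1
  x=-2.936: |R|=0.41494 <1
  x=-1.816: |R|=0.08342 <1
  x=-4.265: |R|=1.69597 >1
  x=-3.989: |R|=1.35067 >1
  x=-3.817: |R|=1.15650 >1
Interval (-3.6667, 0).

z* = -3.6667.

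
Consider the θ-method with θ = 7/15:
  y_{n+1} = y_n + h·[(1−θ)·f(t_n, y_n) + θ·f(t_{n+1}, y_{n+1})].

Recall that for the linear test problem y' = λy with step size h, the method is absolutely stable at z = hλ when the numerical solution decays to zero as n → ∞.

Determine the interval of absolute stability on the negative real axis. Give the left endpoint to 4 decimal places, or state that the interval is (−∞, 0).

z∈(-30.0000,0).

Set f=λy, z=hλ:
  y_{n+1} = y_n + z·[8/15·y_n + 7/15·y_{n+1}] ⇒ (1 − 7/15z)y_{n+1} = (1 + 8/15z)y_n
  R(z) = (1 + 8/15z)/(1 − 7/15z).

Find x<0 with |R(x)|<1.
x=-0.95: |R|=0.3418
R=−1: 1+8/15x = −1+7/15x ⇒ -1/15x=2 ⇒ x=2/(-1/15)=-30.0000
Confirm numerically:
  x=-27.261: |R|=0.98669 <1
  x=-22.724: |R|=0.95820 <1
  x=-17.303: |R|=0.90672 <1
  x=-30.551: |R|=1.00241 >1
  x=-30.463: |R|=1.00203 >1
  x=-30.054: |R|=1.00024 >1
Interval (-30.0000, 0).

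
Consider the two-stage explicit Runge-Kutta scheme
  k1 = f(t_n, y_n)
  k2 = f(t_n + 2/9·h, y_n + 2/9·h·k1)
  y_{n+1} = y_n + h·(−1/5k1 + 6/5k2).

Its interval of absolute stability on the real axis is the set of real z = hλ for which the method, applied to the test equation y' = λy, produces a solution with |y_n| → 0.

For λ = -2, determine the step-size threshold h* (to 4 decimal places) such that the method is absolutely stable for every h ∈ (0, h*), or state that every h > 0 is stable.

(-3.7500,0); λ=-2 ⇒ h* = (15/4)/2 = 1.8750.

Set f=λy, z=hλ:
  k1=λy_n ⇒ h·k1=z·y_n;  k2=λ(1+2/9z)y_n ⇒ h·k2=z(1+2/9z)y_n
  y_{n+1}/y_n = 1 − 1/5z + 6/5z(1+2/9z) = 1 + z + 4/15z²
  ⇒ R(z) = 1 + z + 4/15z².

Need |R(x)|<1, x<0.
x=-0.42: |R|=0.6270
R=1: x+4/15x²=0 ⇒ x=−15/4=-3.7500; min R=1−1/(4·4/15)=0.0625>−1
Confirm numerically:
  x=-3.439: |R|=0.71479 <1
  x=-3.437: |R|=0.71313 <1
  x=-2.532: |R|=0.17761 <1
  x=-1.665: |R|=0.07426 <1
  x=-4.116: |R|=1.40172 >1
  x=-3.779: |R|=1.02922 >1
  x=-3.776: |R|=1.02618 >1
Stable set (-3.7500, 0).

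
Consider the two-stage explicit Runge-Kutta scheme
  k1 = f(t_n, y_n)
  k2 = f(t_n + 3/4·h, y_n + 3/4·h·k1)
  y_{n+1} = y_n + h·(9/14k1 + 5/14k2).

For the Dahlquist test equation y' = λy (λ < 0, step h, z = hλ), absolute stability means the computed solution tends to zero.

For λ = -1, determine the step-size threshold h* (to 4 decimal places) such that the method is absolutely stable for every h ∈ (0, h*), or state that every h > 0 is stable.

Test eqn y'=λy, z=hλ:
  k1=λy_n ⇒ h·k1=z·y_n;  k2=λ(1+3/4z)y_n ⇒ h·k2=z(1+3/4z)y_n
  y_{n+1}/y_n = 1 + 9/14z + 5/14z(1+3/4z) = 1 + z + 15/56z²
  R(z) = 1 + z + 15/56z².

Need |R(x)|<1, x<0.
x=-1.25: |R|=0.1685
R=1: x+15/56x²=0 ⇒ x=−56/15=-3.7333; min R=1−1/(4·15/56)=0.0667>−1
Confirm numerically:
  x=-3.083: |R|=0.46295 <1
  x=-2.695: |R|=0.25045 <1
  x=-2.525: |R|=0.18276 <1
  x=-2.515: |R|=0.17926 <1
  x=-3.947: |R|=1.22590 >1
  x=-3.909: |R|=1.18393 >1
  x=-3.863: |R|=1.13417 >1
So |R|<1 on (-3.7333, 0).

(-3.7333,0); λ=-1 ⇒ h* = (56/15)/1 = 3.7333.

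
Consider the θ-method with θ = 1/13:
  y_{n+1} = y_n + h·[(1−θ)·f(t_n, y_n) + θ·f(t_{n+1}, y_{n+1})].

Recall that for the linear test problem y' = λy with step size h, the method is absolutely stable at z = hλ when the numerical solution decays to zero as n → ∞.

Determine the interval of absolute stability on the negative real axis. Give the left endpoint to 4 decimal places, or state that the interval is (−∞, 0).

(-2.3636, 0).

With y'=λy (z=hλ):
  y_{n+1} = y_n + z·[12/13·y_n + 1/13·y_{n+1}] ⇒ (1 − 1/13z)y_{n+1} = (1 + 12/13z)y_n
  so R(z) = (1 + 12/13z)/(1 − 1/13z).

Need |R(x)|<1, x<0.
x=-1.49: |R|=0.3368
R=−1: 1+12/13x = −1+1/13x ⇒ -11/13x=2 ⇒ x=2/(-11/13)=-2.3636
Confirm numerically:
  x=-2.213: |R|=0.89108 <1
  x=-2.042: |R|=0.76479 <1
  x=-1.706: |R|=0.50809 <1
  x=-1.027: |R|=0.04819 <1
  x=-2.828: |R|=1.32272 >1
  x=-2.517: |R|=1.10872 >1
Interval (-2.3636, 0).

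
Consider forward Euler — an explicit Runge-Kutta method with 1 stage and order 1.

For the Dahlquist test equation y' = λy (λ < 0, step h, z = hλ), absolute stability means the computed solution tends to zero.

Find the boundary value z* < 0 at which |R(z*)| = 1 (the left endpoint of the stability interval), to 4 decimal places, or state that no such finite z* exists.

On y'=λy, z=hλ:
  order 1, 1-stage ⇒ R(z)=1+z
  (e.g. R(-1.41)=-0.41000, |R|=0.41000)

Find x<0 with |R(x)|<1.
x=-1.41: |R|=0.4100
|R(-2.02)|=1.0200 |R(-0.98)|=0.0200 |R(-0.96)|=0.0400
Bisect:
  x_lo=-2.6341 |R|=1.6341  x_hi=-0.2790 |R|=0.7210
  mid=-1.45653 |R|=0.45653 →hi
  mid=-2.04530 |R|=1.04530 →lo
  mid=-1.75091 |R|=0.75091 →hi
  mid=-1.89810 |R|=0.89810 →hi
  mid=-1.97170 |R|=0.97170 →hi
  mid=-2.00850 |R|=1.00850 →lo
  mid=-1.99010 |R|=0.99010 →hi
  mid=-1.99930 |R|=0.99930 →hi
  mid=-2.00390 |R|=1.00390 →lo
  ...
  [-2.00002,-1.99987] ⇒ x*=-2.0000
Stable set (-2.0000, 0).

left endpoint -2.0000.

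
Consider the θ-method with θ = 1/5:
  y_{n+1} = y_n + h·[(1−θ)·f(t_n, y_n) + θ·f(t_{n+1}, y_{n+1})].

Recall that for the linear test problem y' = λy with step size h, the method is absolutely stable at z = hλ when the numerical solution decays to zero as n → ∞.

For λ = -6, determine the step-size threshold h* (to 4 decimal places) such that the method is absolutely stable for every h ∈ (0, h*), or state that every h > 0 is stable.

(-3.3333,0); λ=-6 ⇒ h* = (10/3)/6 = 0.5556.

Set f=λy, z=hλ:
  y_{n+1} = y_n + z·[4/5·y_n + 1/5·y_{n+1}] ⇒ (1 − 1/5z)y_{n+1} = (1 + 4/5z)y_n
  Hence R(z) = (1 + 4/5z)/(1 − 1/5z).

Solve |R(x)|<1 on ℝ⁻.
x=-0.95: |R|=0.2017
R=−1: 1+4/5x = −1+1/5x ⇒ -3/5x=2 ⇒ x=2/(-3/5)=-3.3333
Confirm numerically:
  x=-3.005: |R|=0.87695 <1
  x=-2.601: |R|=0.71096 <1
  x=-1.616: |R|=0.22128 <1
  x=-1.430: |R|=0.11198 <1
  x=-3.768: |R|=1.14872 >1
  x=-3.765: |R|=1.14775 >1
Stable set (-3.3333, 0).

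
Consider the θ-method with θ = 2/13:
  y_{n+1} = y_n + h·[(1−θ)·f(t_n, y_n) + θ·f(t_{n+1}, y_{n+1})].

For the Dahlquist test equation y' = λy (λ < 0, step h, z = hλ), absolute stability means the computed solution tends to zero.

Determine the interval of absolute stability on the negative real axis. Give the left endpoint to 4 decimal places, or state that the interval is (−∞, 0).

(-2.8889, 0).

With y'=λy (z=hλ):
  y_{n+1} = y_n + z·[11/13·y_n + 2/13·y_{n+1}] ⇒ (1 − 2/13z)y_{n+1} = (1 + 11/13z)y_n
  Hence R(z) = (1 + 11/13z)/(1 − 2/13z).

Need |R(x)|<1, x<0.
x=-1.38: |R|=0.1383
R=−1: 1+11/13x = −1+2/13x ⇒ -9/13x=2 ⇒ x=2/(-9/13)=-2.8889
Confirm numerically:
  x=-2.584: |R|=0.84897 <1
  x=-2.026: |R|=0.54457 <1
  x=-1.788: |R|=0.40227 <1
  x=-1.587: |R|=0.27557 <1
  x=-3.487: |R|=1.26950 >1
  x=-2.948: |R|=1.02815 >1
So |R|<1 on (-2.8889, 0).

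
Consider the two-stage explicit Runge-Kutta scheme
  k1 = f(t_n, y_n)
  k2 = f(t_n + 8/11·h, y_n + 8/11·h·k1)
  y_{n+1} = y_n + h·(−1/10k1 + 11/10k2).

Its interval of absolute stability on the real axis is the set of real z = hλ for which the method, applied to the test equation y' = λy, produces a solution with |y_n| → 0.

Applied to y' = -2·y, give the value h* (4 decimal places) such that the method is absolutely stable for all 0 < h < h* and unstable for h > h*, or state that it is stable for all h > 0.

(-1.2500,0); λ=-2 ⇒ h* = (5/4)/2 = 0.6250.

With y'=λy (z=hλ):
  k1=λy_n ⇒ h·k1=z·y_n;  k2=λ(1+8/11z)y_n ⇒ h·k2=z(1+8/11z)y_n
  y_{n+1}/y_n = 1 − 1/10z + 11/10z(1+8/11z) = 1 + z + 4/5z²
  R(z) = 1 + z + 4/5z².

Find x<0 with |R(x)|<1.
x=-1.69: |R|=1.5949
R=1: x+4/5x²=0 ⇒ x=−5/4=-1.2500; min R=1−1/(4·4/5)=0.6875>−1
Confirm numerically:
  x=-0.947: |R|=0.77045 <1
  x=-0.888: |R|=0.74284 <1
  x=-0.775: |R|=0.70550 <1
  x=-1.782: |R|=1.75842 >1
  x=-1.639: |R|=1.51006 >1
  x=-1.570: |R|=1.40192 >1
So |R|<1 on (-1.2500, 0).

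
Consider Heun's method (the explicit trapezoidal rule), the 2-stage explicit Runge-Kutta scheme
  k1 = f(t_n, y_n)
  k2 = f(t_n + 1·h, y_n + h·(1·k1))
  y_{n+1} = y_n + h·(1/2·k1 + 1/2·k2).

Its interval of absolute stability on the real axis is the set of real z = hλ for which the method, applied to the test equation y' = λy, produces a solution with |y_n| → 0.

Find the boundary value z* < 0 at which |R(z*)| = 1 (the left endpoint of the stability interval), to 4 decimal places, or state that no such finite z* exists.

Test eqn y'=λy, z=hλ:
  order 2, 2-stage ⇒ R(z)=1+z+z^2/2
  (e.g. R(-1.29)=0.54205, |R|=0.54205)

Boundary: |R(x)|=1, x<0.
x=-1.29: |R|=0.5421
|R(-1.61)|=0.6861 |R(-0.97)|=0.5005 |R(-0.88)|=0.5072
Bisect:
  x_lo=-2.5038 |R|=1.6307  x_hi=-0.3120 |R|=0.7367
  mid=-1.40790 |R|=0.58319 →hi
  mid=-1.95585 |R|=0.95683 →hi
  mid=-2.22983 |R|=1.25624 →lo
  mid=-2.09284 |R|=1.09715 →lo
  mid=-2.02435 |R|=1.02465 →lo
  mid=-1.99010 |R|=0.99015 →hi
  mid=-2.00723 |R|=1.00725 →lo
  mid=-1.99866 |R|=0.99866 →hi
  ...
  [-2.00000,-1.99987] ⇒ x*=-2.0000
Stable set (-2.0000, 0).

left endpoint -2.0000.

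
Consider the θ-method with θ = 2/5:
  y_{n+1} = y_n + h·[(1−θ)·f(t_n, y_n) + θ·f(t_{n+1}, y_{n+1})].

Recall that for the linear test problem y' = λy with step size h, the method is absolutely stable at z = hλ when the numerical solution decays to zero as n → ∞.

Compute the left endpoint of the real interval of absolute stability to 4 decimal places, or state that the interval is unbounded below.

left endpoint -10.0000.

Test eqn y'=λy, z=hλ:
  y_{n+1} = y_n + z·[3/5·y_n + 2/5·y_{n+1}] ⇒ (1 − 2/5z)y_{n+1} = (1 + 3/5z)y_n
  so R(z) = (1 + 3/5z)/(1 − 2/5z).

Find x<0 with |R(x)|<1.
x=-0.39: |R|=0.6626
R=−1: 1+3/5x = −1+2/5x ⇒ -1/5x=2 ⇒ x=2/(-1/5)=-10.0000
Confirm numerically:
  x=-9.674: |R|=0.98661 <1
  x=-8.165: |R|=0.91397 <1
  x=-5.602: |R|=0.72859 <1
  x=-4.272: |R|=0.57708 <1
  x=-10.481: |R|=1.01853 >1
  x=-10.201: |R|=1.00791 >1
  x=-10.127: |R|=1.00503 >1
So |R|<1 on (-10.0000, 0).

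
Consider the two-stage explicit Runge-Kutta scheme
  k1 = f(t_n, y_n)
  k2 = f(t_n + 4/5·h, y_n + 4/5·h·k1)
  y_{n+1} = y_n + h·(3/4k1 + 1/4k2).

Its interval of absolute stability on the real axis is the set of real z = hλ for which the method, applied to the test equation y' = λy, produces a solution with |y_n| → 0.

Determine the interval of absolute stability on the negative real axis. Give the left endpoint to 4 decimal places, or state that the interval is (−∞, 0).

z∈(-5.0000,0).

Test eqn y'=λy, z=hλ:
  k1=λy_n ⇒ h·k1=z·y_n;  k2=λ(1+4/5z)y_n ⇒ h·k2=z(1+4/5z)y_n
  y_{n+1}/y_n = 1 + 3/4z + 1/4z(1+4/5z) = 1 + z + 1/5z²
  ⇒ R(z) = 1 + z + 1/5z².

Solve |R(x)|<1 on ℝ⁻.
x=-1.18: |R|=0.0985
R=1: x+1/5x²=0 ⇒ x=−5=-5.0000; min R=1−1/(4·1/5)=-0.2500>−1
Confirm numerically:
  x=-4.415: |R|=0.48345 <1
  x=-4.345: |R|=0.43080 <1
  x=-2.977: |R|=0.20449 <1
  x=-2.583: |R|=0.24862 <1
  x=-5.459: |R|=1.50114 >1
  x=-5.243: |R|=1.25481 >1
  x=-5.162: |R|=1.16725 >1
So |R|<1 on (-5.0000, 0).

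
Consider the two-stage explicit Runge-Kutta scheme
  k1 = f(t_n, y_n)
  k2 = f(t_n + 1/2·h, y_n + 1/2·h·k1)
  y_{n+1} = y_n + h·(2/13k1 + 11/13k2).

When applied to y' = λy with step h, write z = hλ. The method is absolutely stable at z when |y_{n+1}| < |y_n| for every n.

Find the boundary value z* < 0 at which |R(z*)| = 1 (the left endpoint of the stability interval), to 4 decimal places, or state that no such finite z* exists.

Set f=λy, z=hλ:
  k1=λy_n ⇒ h·k1=z·y_n;  k2=λ(1+1/2z)y_n ⇒ h·k2=z(1+1/2z)y_n
  y_{n+1}/y_n = 1 + 2/13z + 11/13z(1+1/2z) = 1 + z + 11/26z²
  ⇒ R(z) = 1 + z + 11/26z².

Need |R(x)|<1, x<0.
x=-1.77: |R|=0.5555
R=1: x+11/26x²=0 ⇒ x=−26/11=-2.3636; min R=1−1/(4·11/26)=0.4091>−1
Confirm numerically:
  x=-2.218: |R|=0.86334 <1
  x=-1.940: |R|=0.65229 <1
  x=-1.859: |R|=0.60310 <1
  x=-1.229: |R|=0.41003 <1
  x=-2.648: |R|=1.31857 >1
  x=-2.638: |R|=1.30621 >1
  x=-2.497: |R|=1.14089 >1
So |R|<1 on (-2.3636, 0).

z* = -2.3636.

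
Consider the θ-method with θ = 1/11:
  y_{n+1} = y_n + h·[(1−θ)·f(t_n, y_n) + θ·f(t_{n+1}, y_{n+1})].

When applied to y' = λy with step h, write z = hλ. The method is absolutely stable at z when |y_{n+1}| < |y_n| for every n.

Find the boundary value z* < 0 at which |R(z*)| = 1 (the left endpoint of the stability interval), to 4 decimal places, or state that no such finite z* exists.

z* = -2.4444.

On y'=λy, z=hλ:
  y_{n+1} = y_n + z·[10/11·y_n + 1/11·y_{n+1}] ⇒ (1 − 1/11z)y_{n+1} = (1 + 10/11z)y_n
  ⇒ R(z) = (1 + 10/11z)/(1 − 1/11z).

Solve |R(x)|<1 on ℝ⁻.
x=-0.83: |R|=0.2282
R=−1: 1+10/11x = −1+1/11x ⇒ -9/11x=2 ⇒ x=2/(-9/11)=-2.4444
Confirm numerically:
  x=-2.002: |R|=0.69374 <1
  x=-1.931: |R|=0.64264 <1
  x=-1.626: |R|=0.41660 <1
  x=-2.927: |R|=1.31184 >1
  x=-2.737: |R|=1.19167 >1
  x=-2.667: |R|=1.14656 >1
So |R|<1 on (-2.4444, 0).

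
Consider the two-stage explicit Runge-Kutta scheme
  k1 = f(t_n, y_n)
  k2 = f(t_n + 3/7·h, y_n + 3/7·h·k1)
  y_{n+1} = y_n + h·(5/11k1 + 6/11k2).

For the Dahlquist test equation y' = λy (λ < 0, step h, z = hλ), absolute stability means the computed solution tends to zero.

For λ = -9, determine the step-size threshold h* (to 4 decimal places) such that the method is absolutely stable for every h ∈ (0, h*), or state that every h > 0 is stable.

(-4.2778,0); λ=-9 ⇒ h* = (77/18)/9 = 0.4753.

On y'=λy, z=hλ:
  k1=λy_n ⇒ h·k1=z·y_n;  k2=λ(1+3/7z)y_n ⇒ h·k2=z(1+3/7z)y_n
  y_{n+1}/y_n = 1 + 5/11z + 6/11z(1+3/7z) = 1 + z + 18/77z²
  ⇒ R(z) = 1 + z + 18/77z².

Boundary: |R(x)|=1, x<0.
x=-0.78: |R|=0.3622
R=1: x+18/77x²=0 ⇒ x=−77/18=-4.2778; min R=1−1/(4·18/77)=-0.0694>−1
Confirm numerically:
  x=-2.769: |R|=0.02337 <1
  x=-2.403: |R|=0.05314 <1
  x=-2.326: |R|=0.06126 <1
  x=-2.239: |R|=0.06710 <1
  x=-4.797: |R|=1.58224 >1
  x=-4.594: |R|=1.33960 >1
Stable set (-4.2778, 0).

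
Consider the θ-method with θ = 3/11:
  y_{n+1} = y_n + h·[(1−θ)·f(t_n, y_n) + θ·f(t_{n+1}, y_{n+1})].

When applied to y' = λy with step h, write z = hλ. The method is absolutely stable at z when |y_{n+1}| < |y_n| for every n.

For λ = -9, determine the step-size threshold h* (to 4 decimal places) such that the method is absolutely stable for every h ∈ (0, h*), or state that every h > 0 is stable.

Set f=λy, z=hλ:
  y_{n+1} = y_n + z·[8/11·y_n + 3/11·y_{n+1}] ⇒ (1 − 3/11z)y_{n+1} = (1 + 8/11z)y_n
  so R(z) = (1 + 8/11z)/(1 − 3/11z).

Need |R(x)|<1, x<0.
x=-0.84: |R|=0.3166
R=−1: 1+8/11x = −1+3/11x ⇒ -5/11x=2 ⇒ x=2/(-5/11)=-4.4000
Confirm numerically:
  x=-4.218: |R|=0.96153 <1
  x=-3.145: |R|=0.69293 <1
  x=-2.328: |R|=0.42393 <1
  x=-4.682: |R|=1.05630 >1
  x=-4.671: |R|=1.05417 >1
Interval (-4.4000, 0).

(-4.4000,0); λ=-9 ⇒ h* = (22/5)/9 = 0.4889.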